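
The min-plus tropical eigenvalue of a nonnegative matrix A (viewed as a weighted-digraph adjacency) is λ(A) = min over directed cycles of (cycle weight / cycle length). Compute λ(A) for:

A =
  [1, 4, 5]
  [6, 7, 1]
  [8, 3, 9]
λ(A) = 1

Enumerate directed cycles and compute their means (weight / length). Sample:
  cycle 0 → 0: weight = 1, length = 1, mean = 1/1 ≈ 1.000
  cycle 1 → 1: weight = 7, length = 1, mean = 7/1 ≈ 7.000
  cycle 2 → 2: weight = 9, length = 1, mean = 9/1 ≈ 9.000
  cycle 0 → 1 → 0: weight = 10, length = 2, mean = 10/2 ≈ 5.000
  cycle 0 → 2 → 0: weight = 13, length = 2, mean = 13/2 ≈ 6.500
  cycle 1 → 0 → 1: weight = 10, length = 2, mean = 10/2 ≈ 5.000
Minimum mean = 1.000, attained e.g. along the cycle 0 → 0 with weight 1 and length 1. So λ(A) = 1/1 = 1.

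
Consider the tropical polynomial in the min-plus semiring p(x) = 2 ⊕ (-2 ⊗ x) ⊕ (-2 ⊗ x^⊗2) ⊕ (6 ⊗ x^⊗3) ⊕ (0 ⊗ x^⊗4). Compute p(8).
p(8) = 2

A tropical monomial a ⊗ x^⊗i evaluates to a + i · x. Evaluating each term at x = 8:
  Term 0 contributes 2 + 0 · 8 = 2
  Term 1 contributes -2 + 1 · 8 = 6
  Term 2 contributes -2 + 2 · 8 = 14
  Term 3 contributes 6 + 3 · 8 = 30
  Term 4 contributes 0 + 4 · 8 = 32
p(8) = ⊕ of these = min[2, 6, 14, 30, 32] = 2.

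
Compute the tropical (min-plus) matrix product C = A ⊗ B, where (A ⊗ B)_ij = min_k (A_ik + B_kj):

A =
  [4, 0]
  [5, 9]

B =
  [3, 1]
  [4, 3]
A ⊗ B =
  [4, 3]
  [8, 6]

Apply the min-plus product entry-by-entry:
  C[0][0] = min over k of (A[0][0] + B[0][0] = 4 + 3 = 7, A[0][1] + B[1][0] = 0 + 4 = 4) = 4 (attained at k = 1)
  C[0][1] = min over k of (A[0][0] + B[0][1] = 4 + 1 = 5, A[0][1] + B[1][1] = 0 + 3 = 3) = 3 (attained at k = 1)
  C[1][0] = min over k of (A[1][0] + B[0][0] = 5 + 3 = 8, A[1][1] + B[1][0] = 9 + 4 = 13) = 8 (attained at k = 0)
  C[1][1] = min over k of (A[1][0] + B[0][1] = 5 + 1 = 6, A[1][1] + B[1][1] = 9 + 3 = 12) = 6 (attained at k = 0)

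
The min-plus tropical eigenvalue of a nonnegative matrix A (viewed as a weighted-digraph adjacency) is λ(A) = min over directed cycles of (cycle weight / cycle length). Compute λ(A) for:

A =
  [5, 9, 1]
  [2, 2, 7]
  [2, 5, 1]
λ(A) = 1

Enumerate directed cycles and compute their means (weight / length). Sample:
  cycle 0 → 0: weight = 5, length = 1, mean = 5/1 ≈ 5.000
  cycle 1 → 1: weight = 2, length = 1, mean = 2/1 ≈ 2.000
  cycle 2 → 2: weight = 1, length = 1, mean = 1/1 ≈ 1.000
  cycle 0 → 1 → 0: weight = 11, length = 2, mean = 11/2 ≈ 5.500
  cycle 0 → 2 → 0: weight = 3, length = 2, mean = 3/2 ≈ 1.500
  cycle 1 → 0 → 1: weight = 11, length = 2, mean = 11/2 ≈ 5.500
Minimum mean = 1.000, attained e.g. along the cycle 2 → 2 with weight 1 and length 1. So λ(A) = 1/1 = 1.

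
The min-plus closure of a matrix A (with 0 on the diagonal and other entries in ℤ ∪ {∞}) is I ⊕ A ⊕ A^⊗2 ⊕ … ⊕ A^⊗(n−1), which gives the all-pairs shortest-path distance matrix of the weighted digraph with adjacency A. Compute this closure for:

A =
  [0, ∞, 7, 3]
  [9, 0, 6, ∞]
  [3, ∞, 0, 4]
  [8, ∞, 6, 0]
Closure =
  [0, ∞, 7, 3]
  [9, 0, 6, 10]
  [3, ∞, 0, 4]
  [8, ∞, 6, 0]

This is the Floyd-Warshall all-pairs shortest-path computation. For each intermediate vertex k = 0, 1, …, 3, update dist[i][j] ← min(dist[i][j], dist[i][k] + dist[k][j]). The final matrix gives, for each (i, j), the minimum total weight of any directed path from i to j (possibly empty when i = j).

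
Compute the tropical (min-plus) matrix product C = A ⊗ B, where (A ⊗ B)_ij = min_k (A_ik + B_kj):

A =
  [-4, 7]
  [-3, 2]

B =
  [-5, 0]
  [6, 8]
A ⊗ B =
  [-9, -4]
  [-8, -3]

Apply the min-plus product entry-by-entry:
  C[0][0] = min over k of (A[0][0] + B[0][0] = -4 + -5 = -9, A[0][1] + B[1][0] = 7 + 6 = 13) = -9 (attained at k = 0)
  C[0][1] = min over k of (A[0][0] + B[0][1] = -4 + 0 = -4, A[0][1] + B[1][1] = 7 + 8 = 15) = -4 (attained at k = 0)
  C[1][0] = min over k of (A[1][0] + B[0][0] = -3 + -5 = -8, A[1][1] + B[1][0] = 2 + 6 = 8) = -8 (attained at k = 0)
  C[1][1] = min over k of (A[1][0] + B[0][1] = -3 + 0 = -3, A[1][1] + B[1][1] = 2 + 8 = 10) = -3 (attained at k = 0)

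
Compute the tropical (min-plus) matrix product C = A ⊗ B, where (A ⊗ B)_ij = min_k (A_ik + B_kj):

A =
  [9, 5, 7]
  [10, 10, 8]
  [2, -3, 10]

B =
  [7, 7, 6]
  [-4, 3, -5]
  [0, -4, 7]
A ⊗ B =
  [1, 3, 0]
  [6, 4, 5]
  [-7, 0, -8]

Apply the min-plus product entry-by-entry:
  C[0][0] = min over k of (A[0][0] + B[0][0] = 9 + 7 = 16, A[0][1] + B[1][0] = 5 + -4 = 1, A[0][2] + B[2][0] = 7 + 0 = 7) = 1 (attained at k = 1)
  C[0][1] = min over k of (A[0][0] + B[0][1] = 9 + 7 = 16, A[0][1] + B[1][1] = 5 + 3 = 8, A[0][2] + B[2][1] = 7 + -4 = 3) = 3 (attained at k = 2)
  C[0][2] = min over k of (A[0][0] + B[0][2] = 9 + 6 = 15, A[0][1] + B[1][2] = 5 + -5 = 0, A[0][2] + B[2][2] = 7 + 7 = 14) = 0 (attained at k = 1)
  C[1][0] = min over k of (A[1][0] + B[0][0] = 10 + 7 = 17, A[1][1] + B[1][0] = 10 + -4 = 6, A[1][2] + B[2][0] = 8 + 0 = 8) = 6 (attained at k = 1)
  C[1][1] = min over k of (A[1][0] + B[0][1] = 10 + 7 = 17, A[1][1] + B[1][1] = 10 + 3 = 13, A[1][2] + B[2][1] = 8 + -4 = 4) = 4 (attained at k = 2)
  C[1][2] = min over k of (A[1][0] + B[0][2] = 10 + 6 = 16, A[1][1] + B[1][2] = 10 + -5 = 5, A[1][2] + B[2][2] = 8 + 7 = 15) = 5 (attained at k = 1)
  C[2][0] = min over k of (A[2][0] + B[0][0] = 2 + 7 = 9, A[2][1] + B[1][0] = -3 + -4 = -7, A[2][2] + B[2][0] = 10 + 0 = 10) = -7 (attained at k = 1)
  C[2][1] = min over k of (A[2][0] + B[0][1] = 2 + 7 = 9, A[2][1] + B[1][1] = -3 + 3 = 0, A[2][2] + B[2][1] = 10 + -4 = 6) = 0 (attained at k = 1)
  C[2][2] = min over k of (A[2][0] + B[0][2] = 2 + 6 = 8, A[2][1] + B[1][2] = -3 + -5 = -8, A[2][2] + B[2][2] = 10 + 7 = 17) = -8 (attained at k = 1)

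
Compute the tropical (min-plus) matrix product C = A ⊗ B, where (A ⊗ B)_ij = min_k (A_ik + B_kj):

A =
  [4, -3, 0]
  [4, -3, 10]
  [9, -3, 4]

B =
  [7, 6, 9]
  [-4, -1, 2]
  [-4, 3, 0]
A ⊗ B =
  [-7, -4, -1]
  [-7, -4, -1]
  [-7, -4, -1]

Apply the min-plus product entry-by-entry:
  C[0][0] = min over k of (A[0][0] + B[0][0] = 4 + 7 = 11, A[0][1] + B[1][0] = -3 + -4 = -7, A[0][2] + B[2][0] = 0 + -4 = -4) = -7 (attained at k = 1)
  C[0][1] = min over k of (A[0][0] + B[0][1] = 4 + 6 = 10, A[0][1] + B[1][1] = -3 + -1 = -4, A[0][2] + B[2][1] = 0 + 3 = 3) = -4 (attained at k = 1)
  C[0][2] = min over k of (A[0][0] + B[0][2] = 4 + 9 = 13, A[0][1] + B[1][2] = -3 + 2 = -1, A[0][2] + B[2][2] = 0 + 0 = 0) = -1 (attained at k = 1)
  C[1][0] = min over k of (A[1][0] + B[0][0] = 4 + 7 = 11, A[1][1] + B[1][0] = -3 + -4 = -7, A[1][2] + B[2][0] = 10 + -4 = 6) = -7 (attained at k = 1)
  C[1][1] = min over k of (A[1][0] + B[0][1] = 4 + 6 = 10, A[1][1] + B[1][1] = -3 + -1 = -4, A[1][2] + B[2][1] = 10 + 3 = 13) = -4 (attained at k = 1)
  C[1][2] = min over k of (A[1][0] + B[0][2] = 4 + 9 = 13, A[1][1] + B[1][2] = -3 + 2 = -1, A[1][2] + B[2][2] = 10 + 0 = 10) = -1 (attained at k = 1)
  C[2][0] = min over k of (A[2][0] + B[0][0] = 9 + 7 = 16, A[2][1] + B[1][0] = -3 + -4 = -7, A[2][2] + B[2][0] = 4 + -4 = 0) = -7 (attained at k = 1)
  C[2][1] = min over k of (A[2][0] + B[0][1] = 9 + 6 = 15, A[2][1] + B[1][1] = -3 + -1 = -4, A[2][2] + B[2][1] = 4 + 3 = 7) = -4 (attained at k = 1)
  C[2][2] = min over k of (A[2][0] + B[0][2] = 9 + 9 = 18, A[2][1] + B[1][2] = -3 + 2 = -1, A[2][2] + B[2][2] = 4 + 0 = 4) = -1 (attained at k = 1)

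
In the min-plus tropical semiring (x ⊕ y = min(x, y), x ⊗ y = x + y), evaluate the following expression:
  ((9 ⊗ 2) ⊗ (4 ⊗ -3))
((9 ⊗ 2) ⊗ (4 ⊗ -3)) = 12

Expand innermost to outermost. Recall ⊕ takes the minimum of its arguments and ⊗ takes their sum. Working out the expression ((9 ⊗ 2) ⊗ (4 ⊗ -3)) gives 12.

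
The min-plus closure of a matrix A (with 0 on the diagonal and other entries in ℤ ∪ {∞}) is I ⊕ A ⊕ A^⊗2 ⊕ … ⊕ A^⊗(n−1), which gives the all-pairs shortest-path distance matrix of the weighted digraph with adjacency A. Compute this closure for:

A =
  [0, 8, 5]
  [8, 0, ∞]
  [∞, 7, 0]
Closure =
  [0, 8, 5]
  [8, 0, 13]
  [15, 7, 0]

This is the Floyd-Warshall all-pairs shortest-path computation. For each intermediate vertex k = 0, 1, …, 2, update dist[i][j] ← min(dist[i][j], dist[i][k] + dist[k][j]). The final matrix gives, for each (i, j), the minimum total weight of any directed path from i to j (possibly empty when i = j).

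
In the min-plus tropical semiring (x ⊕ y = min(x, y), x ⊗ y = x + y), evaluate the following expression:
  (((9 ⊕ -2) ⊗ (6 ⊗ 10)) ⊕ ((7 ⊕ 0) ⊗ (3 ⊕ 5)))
(((9 ⊕ -2) ⊗ (6 ⊗ 10)) ⊕ ((7 ⊕ 0) ⊗ (3 ⊕ 5))) = 3

Expand innermost to outermost. Recall ⊕ takes the minimum of its arguments and ⊗ takes their sum. Working out the expression (((9 ⊕ -2) ⊗ (6 ⊗ 10)) ⊕ ((7 ⊕ 0) ⊗ (3 ⊕ 5))) gives 3.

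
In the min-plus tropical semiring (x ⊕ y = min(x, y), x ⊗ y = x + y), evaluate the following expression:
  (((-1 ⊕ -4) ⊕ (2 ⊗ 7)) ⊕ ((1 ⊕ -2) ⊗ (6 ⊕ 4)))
(((-1 ⊕ -4) ⊕ (2 ⊗ 7)) ⊕ ((1 ⊕ -2) ⊗ (6 ⊕ 4))) = -4

Expand innermost to outermost. Recall ⊕ takes the minimum of its arguments and ⊗ takes their sum. Working out the expression (((-1 ⊕ -4) ⊕ (2 ⊗ 7)) ⊕ ((1 ⊕ -2) ⊗ (6 ⊕ 4))) gives -4.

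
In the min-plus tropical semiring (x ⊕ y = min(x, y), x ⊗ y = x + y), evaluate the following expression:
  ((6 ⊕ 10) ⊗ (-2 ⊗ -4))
((6 ⊕ 10) ⊗ (-2 ⊗ -4)) = 0

Expand innermost to outermost. Recall ⊕ takes the minimum of its arguments and ⊗ takes their sum. Working out the expression ((6 ⊕ 10) ⊗ (-2 ⊗ -4)) gives 0.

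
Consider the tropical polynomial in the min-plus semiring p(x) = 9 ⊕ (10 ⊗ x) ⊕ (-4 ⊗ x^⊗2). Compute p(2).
p(2) = 0

A tropical monomial a ⊗ x^⊗i evaluates to a + i · x. Evaluating each term at x = 2:
  Term 0 contributes 9 + 0 · 2 = 9
  Term 1 contributes 10 + 1 · 2 = 12
  Term 2 contributes -4 + 2 · 2 = 0
p(2) = ⊕ of these = min[9, 12, 0] = 0.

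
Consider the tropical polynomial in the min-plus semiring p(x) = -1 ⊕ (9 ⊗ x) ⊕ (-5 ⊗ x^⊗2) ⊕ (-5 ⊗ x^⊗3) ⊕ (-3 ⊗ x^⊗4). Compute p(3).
p(3) = -1

A tropical monomial a ⊗ x^⊗i evaluates to a + i · x. Evaluating each term at x = 3:
  Term 0 contributes -1 + 0 · 3 = -1
  Term 1 contributes 9 + 1 · 3 = 12
  Term 2 contributes -5 + 2 · 3 = 1
  Term 3 contributes -5 + 3 · 3 = 4
  Term 4 contributes -3 + 4 · 3 = 9
p(3) = ⊕ of these = min[-1, 12, 1, 4, 9] = -1.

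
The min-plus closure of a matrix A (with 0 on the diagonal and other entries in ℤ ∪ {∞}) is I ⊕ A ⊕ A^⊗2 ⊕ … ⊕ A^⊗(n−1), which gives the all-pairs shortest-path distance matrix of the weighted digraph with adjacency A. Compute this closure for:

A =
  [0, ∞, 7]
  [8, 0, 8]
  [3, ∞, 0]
Closure =
  [0, ∞, 7]
  [8, 0, 8]
  [3, ∞, 0]

This is the Floyd-Warshall all-pairs shortest-path computation. For each intermediate vertex k = 0, 1, …, 2, update dist[i][j] ← min(dist[i][j], dist[i][k] + dist[k][j]). The final matrix gives, for each (i, j), the minimum total weight of any directed path from i to j (possibly empty when i = j).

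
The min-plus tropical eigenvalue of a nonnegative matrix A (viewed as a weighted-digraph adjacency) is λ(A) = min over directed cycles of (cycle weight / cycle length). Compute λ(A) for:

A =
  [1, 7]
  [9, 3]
λ(A) = 1

Enumerate directed cycles and compute their means (weight / length). Sample:
  cycle 0 → 0: weight = 1, length = 1, mean = 1/1 ≈ 1.000
  cycle 1 → 1: weight = 3, length = 1, mean = 3/1 ≈ 3.000
  cycle 0 → 1 → 0: weight = 16, length = 2, mean = 16/2 ≈ 8.000
  cycle 1 → 0 → 1: weight = 16, length = 2, mean = 16/2 ≈ 8.000
Minimum mean = 1.000, attained e.g. along the cycle 0 → 0 with weight 1 and length 1. So λ(A) = 1/1 = 1.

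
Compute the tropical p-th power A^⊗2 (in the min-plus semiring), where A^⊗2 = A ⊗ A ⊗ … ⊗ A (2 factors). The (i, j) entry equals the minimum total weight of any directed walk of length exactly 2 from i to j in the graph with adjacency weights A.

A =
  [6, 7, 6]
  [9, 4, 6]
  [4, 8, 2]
A^⊗2 =
  [10, 11, 8]
  [10, 8, 8]
  [6, 10, 4]

Each entry (A^⊗2)_ij equals the minimum over all length-2 walks i = v_0 → v_1 → … → v_2 = j of Σ_t A[v_t][v_{t+1}]. For example, for (i, j) = (0, 2) we minimise over 3 possible intermediate vertex sequences; the minimum is 8, attained along the walk 0 → 2 → 2.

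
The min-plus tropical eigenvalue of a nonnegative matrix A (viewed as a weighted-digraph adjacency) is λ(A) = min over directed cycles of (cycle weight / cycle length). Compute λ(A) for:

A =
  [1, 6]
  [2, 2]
λ(A) = 1

Enumerate directed cycles and compute their means (weight / length). Sample:
  cycle 0 → 0: weight = 1, length = 1, mean = 1/1 ≈ 1.000
  cycle 1 → 1: weight = 2, length = 1, mean = 2/1 ≈ 2.000
  cycle 0 → 1 → 0: weight = 8, length = 2, mean = 8/2 ≈ 4.000
  cycle 1 → 0 → 1: weight = 8, length = 2, mean = 8/2 ≈ 4.000
Minimum mean = 1.000, attained e.g. along the cycle 0 → 0 with weight 1 and length 1. So λ(A) = 1/1 = 1.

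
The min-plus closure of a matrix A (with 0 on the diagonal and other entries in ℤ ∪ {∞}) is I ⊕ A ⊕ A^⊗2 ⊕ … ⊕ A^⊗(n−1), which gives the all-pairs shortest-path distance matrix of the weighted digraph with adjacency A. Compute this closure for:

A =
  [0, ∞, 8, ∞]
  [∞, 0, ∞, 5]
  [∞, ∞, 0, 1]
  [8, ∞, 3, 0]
Closure =
  [0, ∞, 8, 9]
  [13, 0, 8, 5]
  [9, ∞, 0, 1]
  [8, ∞, 3, 0]

This is the Floyd-Warshall all-pairs shortest-path computation. For each intermediate vertex k = 0, 1, …, 3, update dist[i][j] ← min(dist[i][j], dist[i][k] + dist[k][j]). The final matrix gives, for each (i, j), the minimum total weight of any directed path from i to j (possibly empty when i = j).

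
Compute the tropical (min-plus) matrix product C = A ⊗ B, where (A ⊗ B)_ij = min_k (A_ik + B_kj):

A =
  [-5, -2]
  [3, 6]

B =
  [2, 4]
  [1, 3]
A ⊗ B =
  [-3, -1]
  [5, 7]

Apply the min-plus product entry-by-entry:
  C[0][0] = min over k of (A[0][0] + B[0][0] = -5 + 2 = -3, A[0][1] + B[1][0] = -2 + 1 = -1) = -3 (attained at k = 0)
  C[0][1] = min over k of (A[0][0] + B[0][1] = -5 + 4 = -1, A[0][1] + B[1][1] = -2 + 3 = 1) = -1 (attained at k = 0)
  C[1][0] = min over k of (A[1][0] + B[0][0] = 3 + 2 = 5, A[1][1] + B[1][0] = 6 + 1 = 7) = 5 (attained at k = 0)
  C[1][1] = min over k of (A[1][0] + B[0][1] = 3 + 4 = 7, A[1][1] + B[1][1] = 6 + 3 = 9) = 7 (attained at k = 0)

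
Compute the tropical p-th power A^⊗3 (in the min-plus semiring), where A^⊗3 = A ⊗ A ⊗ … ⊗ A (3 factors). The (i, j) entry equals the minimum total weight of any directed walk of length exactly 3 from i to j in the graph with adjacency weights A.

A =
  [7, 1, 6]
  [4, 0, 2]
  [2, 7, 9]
A^⊗3 =
  [5, 1, 3]
  [4, 0, 2]
  [7, 3, 5]

Each entry (A^⊗3)_ij equals the minimum over all length-3 walks i = v_0 → v_1 → … → v_3 = j of Σ_t A[v_t][v_{t+1}]. For example, for (i, j) = (0, 2) we minimise over 9 possible intermediate vertex sequences; the minimum is 3, attained along the walk 0 → 1 → 1 → 2.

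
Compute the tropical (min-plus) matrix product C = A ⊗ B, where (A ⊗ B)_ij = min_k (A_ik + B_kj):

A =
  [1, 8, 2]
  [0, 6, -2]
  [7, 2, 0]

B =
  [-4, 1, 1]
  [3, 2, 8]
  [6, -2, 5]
A ⊗ B =
  [-3, 0, 2]
  [-4, -4, 1]
  [3, -2, 5]

Apply the min-plus product entry-by-entry:
  C[0][0] = min over k of (A[0][0] + B[0][0] = 1 + -4 = -3, A[0][1] + B[1][0] = 8 + 3 = 11, A[0][2] + B[2][0] = 2 + 6 = 8) = -3 (attained at k = 0)
  C[0][1] = min over k of (A[0][0] + B[0][1] = 1 + 1 = 2, A[0][1] + B[1][1] = 8 + 2 = 10, A[0][2] + B[2][1] = 2 + -2 = 0) = 0 (attained at k = 2)
  C[0][2] = min over k of (A[0][0] + B[0][2] = 1 + 1 = 2, A[0][1] + B[1][2] = 8 + 8 = 16, A[0][2] + B[2][2] = 2 + 5 = 7) = 2 (attained at k = 0)
  C[1][0] = min over k of (A[1][0] + B[0][0] = 0 + -4 = -4, A[1][1] + B[1][0] = 6 + 3 = 9, A[1][2] + B[2][0] = -2 + 6 = 4) = -4 (attained at k = 0)
  C[1][1] = min over k of (A[1][0] + B[0][1] = 0 + 1 = 1, A[1][1] + B[1][1] = 6 + 2 = 8, A[1][2] + B[2][1] = -2 + -2 = -4) = -4 (attained at k = 2)
  C[1][2] = min over k of (A[1][0] + B[0][2] = 0 + 1 = 1, A[1][1] + B[1][2] = 6 + 8 = 14, A[1][2] + B[2][2] = -2 + 5 = 3) = 1 (attained at k = 0)
  C[2][0] = min over k of (A[2][0] + B[0][0] = 7 + -4 = 3, A[2][1] + B[1][0] = 2 + 3 = 5, A[2][2] + B[2][0] = 0 + 6 = 6) = 3 (attained at k = 0)
  C[2][1] = min over k of (A[2][0] + B[0][1] = 7 + 1 = 8, A[2][1] + B[1][1] = 2 + 2 = 4, A[2][2] + B[2][1] = 0 + -2 = -2) = -2 (attained at k = 2)
  C[2][2] = min over k of (A[2][0] + B[0][2] = 7 + 1 = 8, A[2][1] + B[1][2] = 2 + 8 = 10, A[2][2] + B[2][2] = 0 + 5 = 5) = 5 (attained at k = 2)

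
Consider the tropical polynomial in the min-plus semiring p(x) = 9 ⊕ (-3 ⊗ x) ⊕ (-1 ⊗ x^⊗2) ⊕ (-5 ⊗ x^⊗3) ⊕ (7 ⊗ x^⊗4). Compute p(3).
p(3) = 0

A tropical monomial a ⊗ x^⊗i evaluates to a + i · x. Evaluating each term at x = 3:
  Term 0 contributes 9 + 0 · 3 = 9
  Term 1 contributes -3 + 1 · 3 = 0
  Term 2 contributes -1 + 2 · 3 = 5
  Term 3 contributes -5 + 3 · 3 = 4
  Term 4 contributes 7 + 4 · 3 = 19
p(3) = ⊕ of these = min[9, 0, 5, 4, 19] = 0.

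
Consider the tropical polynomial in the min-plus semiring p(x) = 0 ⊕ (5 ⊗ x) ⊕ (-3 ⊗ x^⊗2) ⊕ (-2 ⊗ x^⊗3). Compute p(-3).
p(-3) = -11

A tropical monomial a ⊗ x^⊗i evaluates to a + i · x. Evaluating each term at x = -3:
  Term 0 contributes 0 + 0 · -3 = 0
  Term 1 contributes 5 + 1 · -3 = 2
  Term 2 contributes -3 + 2 · -3 = -9
  Term 3 contributes -2 + 3 · -3 = -11
p(-3) = ⊕ of these = min[0, 2, -9, -11] = -11.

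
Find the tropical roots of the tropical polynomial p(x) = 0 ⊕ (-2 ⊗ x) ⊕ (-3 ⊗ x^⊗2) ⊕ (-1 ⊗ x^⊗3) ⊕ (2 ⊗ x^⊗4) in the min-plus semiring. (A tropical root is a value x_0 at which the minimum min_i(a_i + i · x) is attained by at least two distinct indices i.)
Roots: {-3, -2, 1, 2}

Each tropical root is a break point of the lower envelope of the lines y = a_i + i · x (there are 5 lines, with slopes 0, 1, ..., 4). Only the lines that attain the minimum somewhere contribute to roots; other lines are dominated. Here the surviving (envelope) indices are i = 4, i = 3, i = 2, i = 1, i = 0.
Intersections between consecutive envelope lines give the roots: for adjacent envelope indices i < j the intersection is x = (a_i − a_j) / (j − i). Reading off the sorted break points: {-3, -2, 1, 2}.
Verification: at each break x_0, at least two indices attain the minimum of min_i(a_i + i · x_0).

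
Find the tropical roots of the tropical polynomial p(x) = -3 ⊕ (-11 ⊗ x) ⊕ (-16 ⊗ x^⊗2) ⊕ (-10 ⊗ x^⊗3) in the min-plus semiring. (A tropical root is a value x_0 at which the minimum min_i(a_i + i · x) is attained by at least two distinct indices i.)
Roots: {-6, 5, 8}

Each tropical root is a break point of the lower envelope of the lines y = a_i + i · x (there are 4 lines, with slopes 0, 1, ..., 3). Only the lines that attain the minimum somewhere contribute to roots; other lines are dominated. Here the surviving (envelope) indices are i = 3, i = 2, i = 1, i = 0.
Intersections between consecutive envelope lines give the roots: for adjacent envelope indices i < j the intersection is x = (a_i − a_j) / (j − i). Reading off the sorted break points: {-6, 5, 8}.
Verification: at each break x_0, at least two indices attain the minimum of min_i(a_i + i · x_0).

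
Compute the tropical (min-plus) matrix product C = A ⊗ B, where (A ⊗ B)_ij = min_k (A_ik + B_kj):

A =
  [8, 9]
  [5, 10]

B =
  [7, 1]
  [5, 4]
A ⊗ B =
  [14, 9]
  [12, 6]

Apply the min-plus product entry-by-entry:
  C[0][0] = min over k of (A[0][0] + B[0][0] = 8 + 7 = 15, A[0][1] + B[1][0] = 9 + 5 = 14) = 14 (attained at k = 1)
  C[0][1] = min over k of (A[0][0] + B[0][1] = 8 + 1 = 9, A[0][1] + B[1][1] = 9 + 4 = 13) = 9 (attained at k = 0)
  C[1][0] = min over k of (A[1][0] + B[0][0] = 5 + 7 = 12, A[1][1] + B[1][0] = 10 + 5 = 15) = 12 (attained at k = 0)
  C[1][1] = min over k of (A[1][0] + B[0][1] = 5 + 1 = 6, A[1][1] + B[1][1] = 10 + 4 = 14) = 6 (attained at k = 0)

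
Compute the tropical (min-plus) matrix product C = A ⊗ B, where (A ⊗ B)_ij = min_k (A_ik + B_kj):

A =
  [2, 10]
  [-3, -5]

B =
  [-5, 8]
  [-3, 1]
A ⊗ B =
  [-3, 10]
  [-8, -4]

Apply the min-plus product entry-by-entry:
  C[0][0] = min over k of (A[0][0] + B[0][0] = 2 + -5 = -3, A[0][1] + B[1][0] = 10 + -3 = 7) = -3 (attained at k = 0)
  C[0][1] = min over k of (A[0][0] + B[0][1] = 2 + 8 = 10, A[0][1] + B[1][1] = 10 + 1 = 11) = 10 (attained at k = 0)
  C[1][0] = min over k of (A[1][0] + B[0][0] = -3 + -5 = -8, A[1][1] + B[1][0] = -5 + -3 = -8) = -8 (attained at k = 0)
  C[1][1] = min over k of (A[1][0] + B[0][1] = -3 + 8 = 5, A[1][1] + B[1][1] = -5 + 1 = -4) = -4 (attained at k = 1)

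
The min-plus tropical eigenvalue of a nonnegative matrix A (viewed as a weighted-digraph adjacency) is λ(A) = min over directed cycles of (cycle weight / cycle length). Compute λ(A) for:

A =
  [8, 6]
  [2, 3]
λ(A) = 3

Enumerate directed cycles and compute their means (weight / length). Sample:
  cycle 0 → 0: weight = 8, length = 1, mean = 8/1 ≈ 8.000
  cycle 1 → 1: weight = 3, length = 1, mean = 3/1 ≈ 3.000
  cycle 0 → 1 → 0: weight = 8, length = 2, mean = 8/2 ≈ 4.000
  cycle 1 → 0 → 1: weight = 8, length = 2, mean = 8/2 ≈ 4.000
Minimum mean = 3.000, attained e.g. along the cycle 1 → 1 with weight 3 and length 1. So λ(A) = 3/1 = 3.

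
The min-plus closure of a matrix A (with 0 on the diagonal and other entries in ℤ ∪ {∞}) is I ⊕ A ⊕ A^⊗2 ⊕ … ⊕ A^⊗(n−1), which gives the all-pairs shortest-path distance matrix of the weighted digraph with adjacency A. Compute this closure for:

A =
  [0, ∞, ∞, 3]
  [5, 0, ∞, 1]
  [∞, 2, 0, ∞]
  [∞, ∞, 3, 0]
Closure =
  [0, 8, 6, 3]
  [5, 0, 4, 1]
  [7, 2, 0, 3]
  [10, 5, 3, 0]

This is the Floyd-Warshall all-pairs shortest-path computation. For each intermediate vertex k = 0, 1, …, 3, update dist[i][j] ← min(dist[i][j], dist[i][k] + dist[k][j]). The final matrix gives, for each (i, j), the minimum total weight of any directed path from i to j (possibly empty when i = j).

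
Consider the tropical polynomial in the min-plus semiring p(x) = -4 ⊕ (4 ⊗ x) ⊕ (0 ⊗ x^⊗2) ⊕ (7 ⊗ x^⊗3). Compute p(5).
p(5) = -4

A tropical monomial a ⊗ x^⊗i evaluates to a + i · x. Evaluating each term at x = 5:
  Term 0 contributes -4 + 0 · 5 = -4
  Term 1 contributes 4 + 1 · 5 = 9
  Term 2 contributes 0 + 2 · 5 = 10
  Term 3 contributes 7 + 3 · 5 = 22
p(5) = ⊕ of these = min[-4, 9, 10, 22] = -4.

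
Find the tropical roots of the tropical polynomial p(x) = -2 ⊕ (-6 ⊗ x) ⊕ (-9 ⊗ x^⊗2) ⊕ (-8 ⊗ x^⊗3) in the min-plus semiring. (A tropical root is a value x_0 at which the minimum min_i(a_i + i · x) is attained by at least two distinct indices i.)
Roots: {-1, 3, 4}

Each tropical root is a break point of the lower envelope of the lines y = a_i + i · x (there are 4 lines, with slopes 0, 1, ..., 3). Only the lines that attain the minimum somewhere contribute to roots; other lines are dominated. Here the surviving (envelope) indices are i = 3, i = 2, i = 1, i = 0.
Intersections between consecutive envelope lines give the roots: for adjacent envelope indices i < j the intersection is x = (a_i − a_j) / (j − i). Reading off the sorted break points: {-1, 3, 4}.
Verification: at each break x_0, at least two indices attain the minimum of min_i(a_i + i · x_0).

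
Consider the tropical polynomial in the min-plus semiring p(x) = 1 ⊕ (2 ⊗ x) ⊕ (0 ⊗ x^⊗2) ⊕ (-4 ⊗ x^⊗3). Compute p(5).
p(5) = 1

A tropical monomial a ⊗ x^⊗i evaluates to a + i · x. Evaluating each term at x = 5:
  Term 0 contributes 1 + 0 · 5 = 1
  Term 1 contributes 2 + 1 · 5 = 7
  Term 2 contributes 0 + 2 · 5 = 10
  Term 3 contributes -4 + 3 · 5 = 11
p(5) = ⊕ of these = min[1, 7, 10, 11] = 1.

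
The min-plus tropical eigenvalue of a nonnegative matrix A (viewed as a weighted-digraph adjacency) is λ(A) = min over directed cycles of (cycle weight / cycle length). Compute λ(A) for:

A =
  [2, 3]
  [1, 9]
λ(A) = 2

Enumerate directed cycles and compute their means (weight / length). Sample:
  cycle 0 → 0: weight = 2, length = 1, mean = 2/1 ≈ 2.000
  cycle 1 → 1: weight = 9, length = 1, mean = 9/1 ≈ 9.000
  cycle 0 → 1 → 0: weight = 4, length = 2, mean = 4/2 ≈ 2.000
  cycle 1 → 0 → 1: weight = 4, length = 2, mean = 4/2 ≈ 2.000
Minimum mean = 2.000, attained e.g. along the cycle 0 → 0 with weight 2 and length 1. So λ(A) = 2/1 = 2.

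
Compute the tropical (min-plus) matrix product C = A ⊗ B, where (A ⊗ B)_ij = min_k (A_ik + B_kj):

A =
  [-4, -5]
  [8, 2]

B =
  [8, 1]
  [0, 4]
A ⊗ B =
  [-5, -3]
  [2, 6]

Apply the min-plus product entry-by-entry:
  C[0][0] = min over k of (A[0][0] + B[0][0] = -4 + 8 = 4, A[0][1] + B[1][0] = -5 + 0 = -5) = -5 (attained at k = 1)
  C[0][1] = min over k of (A[0][0] + B[0][1] = -4 + 1 = -3, A[0][1] + B[1][1] = -5 + 4 = -1) = -3 (attained at k = 0)
  C[1][0] = min over k of (A[1][0] + B[0][0] = 8 + 8 = 16, A[1][1] + B[1][0] = 2 + 0 = 2) = 2 (attained at k = 1)
  C[1][1] = min over k of (A[1][0] + B[0][1] = 8 + 1 = 9, A[1][1] + B[1][1] = 2 + 4 = 6) = 6 (attained at k = 1)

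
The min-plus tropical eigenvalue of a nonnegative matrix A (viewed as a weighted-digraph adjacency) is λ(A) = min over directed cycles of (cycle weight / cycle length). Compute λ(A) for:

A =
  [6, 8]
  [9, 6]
λ(A) = 6

Enumerate directed cycles and compute their means (weight / length). Sample:
  cycle 0 → 0: weight = 6, length = 1, mean = 6/1 ≈ 6.000
  cycle 1 → 1: weight = 6, length = 1, mean = 6/1 ≈ 6.000
  cycle 0 → 1 → 0: weight = 17, length = 2, mean = 17/2 ≈ 8.500
  cycle 1 → 0 → 1: weight = 17, length = 2, mean = 17/2 ≈ 8.500
Minimum mean = 6.000, attained e.g. along the cycle 0 → 0 with weight 6 and length 1. So λ(A) = 6/1 = 6.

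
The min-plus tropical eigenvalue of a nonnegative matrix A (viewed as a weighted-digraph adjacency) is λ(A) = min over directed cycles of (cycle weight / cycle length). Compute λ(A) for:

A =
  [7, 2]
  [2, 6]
λ(A) = 2

Enumerate directed cycles and compute their means (weight / length). Sample:
  cycle 0 → 0: weight = 7, length = 1, mean = 7/1 ≈ 7.000
  cycle 1 → 1: weight = 6, length = 1, mean = 6/1 ≈ 6.000
  cycle 0 → 1 → 0: weight = 4, length = 2, mean = 4/2 ≈ 2.000
  cycle 1 → 0 → 1: weight = 4, length = 2, mean = 4/2 ≈ 2.000
Minimum mean = 2.000, attained e.g. along the cycle 0 → 1 → 0 with weight 4 and length 2. So λ(A) = 4/2 = 2.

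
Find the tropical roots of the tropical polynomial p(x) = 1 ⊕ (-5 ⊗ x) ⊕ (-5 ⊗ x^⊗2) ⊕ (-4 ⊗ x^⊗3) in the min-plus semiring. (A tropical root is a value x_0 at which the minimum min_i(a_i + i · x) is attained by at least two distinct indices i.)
Roots: {-1, 0, 6}

Each tropical root is a break point of the lower envelope of the lines y = a_i + i · x (there are 4 lines, with slopes 0, 1, ..., 3). Only the lines that attain the minimum somewhere contribute to roots; other lines are dominated. Here the surviving (envelope) indices are i = 3, i = 2, i = 1, i = 0.
Intersections between consecutive envelope lines give the roots: for adjacent envelope indices i < j the intersection is x = (a_i − a_j) / (j − i). Reading off the sorted break points: {-1, 0, 6}.
Verification: at each break x_0, at least two indices attain the minimum of min_i(a_i + i · x_0).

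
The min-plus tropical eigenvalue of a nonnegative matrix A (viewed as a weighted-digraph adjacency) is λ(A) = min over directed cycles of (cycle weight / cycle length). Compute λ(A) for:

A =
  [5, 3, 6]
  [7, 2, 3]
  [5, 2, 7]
λ(A) = 2

Enumerate directed cycles and compute their means (weight / length). Sample:
  cycle 0 → 0: weight = 5, length = 1, mean = 5/1 ≈ 5.000
  cycle 1 → 1: weight = 2, length = 1, mean = 2/1 ≈ 2.000
  cycle 2 → 2: weight = 7, length = 1, mean = 7/1 ≈ 7.000
  cycle 0 → 1 → 0: weight = 10, length = 2, mean = 10/2 ≈ 5.000
  cycle 0 → 2 → 0: weight = 11, length = 2, mean = 11/2 ≈ 5.500
  cycle 1 → 0 → 1: weight = 10, length = 2, mean = 10/2 ≈ 5.000
Minimum mean = 2.000, attained e.g. along the cycle 1 → 1 with weight 2 and length 1. So λ(A) = 2/1 = 2.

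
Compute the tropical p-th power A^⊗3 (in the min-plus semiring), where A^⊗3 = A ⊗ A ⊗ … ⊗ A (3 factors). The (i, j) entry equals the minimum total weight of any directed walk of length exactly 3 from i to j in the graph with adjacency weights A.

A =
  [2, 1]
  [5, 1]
A^⊗3 =
  [6, 3]
  [7, 3]

Each entry (A^⊗3)_ij equals the minimum over all length-3 walks i = v_0 → v_1 → … → v_3 = j of Σ_t A[v_t][v_{t+1}]. For example, for (i, j) = (0, 1) we minimise over 4 possible intermediate vertex sequences; the minimum is 3, attained along the walk 0 → 1 → 1 → 1.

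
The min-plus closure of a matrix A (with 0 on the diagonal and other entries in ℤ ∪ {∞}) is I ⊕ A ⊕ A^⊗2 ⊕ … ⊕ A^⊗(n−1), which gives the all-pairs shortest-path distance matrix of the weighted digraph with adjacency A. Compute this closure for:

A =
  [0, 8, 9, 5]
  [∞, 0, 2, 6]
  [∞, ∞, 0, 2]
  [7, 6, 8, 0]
Closure =
  [0, 8, 9, 5]
  [11, 0, 2, 4]
  [9, 8, 0, 2]
  [7, 6, 8, 0]

This is the Floyd-Warshall all-pairs shortest-path computation. For each intermediate vertex k = 0, 1, …, 3, update dist[i][j] ← min(dist[i][j], dist[i][k] + dist[k][j]). The final matrix gives, for each (i, j), the minimum total weight of any directed path from i to j (possibly empty when i = j).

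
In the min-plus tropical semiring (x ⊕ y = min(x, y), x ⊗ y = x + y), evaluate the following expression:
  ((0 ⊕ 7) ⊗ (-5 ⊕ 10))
((0 ⊕ 7) ⊗ (-5 ⊕ 10)) = -5

Expand innermost to outermost. Recall ⊕ takes the minimum of its arguments and ⊗ takes their sum. Working out the expression ((0 ⊕ 7) ⊗ (-5 ⊕ 10)) gives -5.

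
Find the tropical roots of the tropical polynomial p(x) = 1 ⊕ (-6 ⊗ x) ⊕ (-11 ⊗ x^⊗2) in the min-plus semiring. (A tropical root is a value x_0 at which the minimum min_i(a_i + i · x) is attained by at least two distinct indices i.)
Roots: {5, 7}

Each tropical root is a break point of the lower envelope of the lines y = a_i + i · x (there are 3 lines, with slopes 0, 1, ..., 2). Only the lines that attain the minimum somewhere contribute to roots; other lines are dominated. Here the surviving (envelope) indices are i = 2, i = 1, i = 0.
Intersections between consecutive envelope lines give the roots: for adjacent envelope indices i < j the intersection is x = (a_i − a_j) / (j − i). Reading off the sorted break points: {5, 7}.
Verification: at each break x_0, at least two indices attain the minimum of min_i(a_i + i · x_0).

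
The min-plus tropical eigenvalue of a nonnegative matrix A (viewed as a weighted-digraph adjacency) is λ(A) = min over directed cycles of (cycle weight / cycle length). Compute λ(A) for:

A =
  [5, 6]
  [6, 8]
λ(A) = 5

Enumerate directed cycles and compute their means (weight / length). Sample:
  cycle 0 → 0: weight = 5, length = 1, mean = 5/1 ≈ 5.000
  cycle 1 → 1: weight = 8, length = 1, mean = 8/1 ≈ 8.000
  cycle 0 → 1 → 0: weight = 12, length = 2, mean = 12/2 ≈ 6.000
  cycle 1 → 0 → 1: weight = 12, length = 2, mean = 12/2 ≈ 6.000
Minimum mean = 5.000, attained e.g. along the cycle 0 → 0 with weight 5 and length 1. So λ(A) = 5/1 = 5.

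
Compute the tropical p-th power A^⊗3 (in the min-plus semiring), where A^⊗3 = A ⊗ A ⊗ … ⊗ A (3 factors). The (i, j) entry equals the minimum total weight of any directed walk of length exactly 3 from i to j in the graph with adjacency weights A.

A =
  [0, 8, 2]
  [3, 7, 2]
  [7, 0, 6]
A^⊗3 =
  [0, 2, 2]
  [3, 5, 4]
  [3, 2, 5]

Each entry (A^⊗3)_ij equals the minimum over all length-3 walks i = v_0 → v_1 → … → v_3 = j of Σ_t A[v_t][v_{t+1}]. For example, for (i, j) = (0, 2) we minimise over 9 possible intermediate vertex sequences; the minimum is 2, attained along the walk 0 → 0 → 0 → 2.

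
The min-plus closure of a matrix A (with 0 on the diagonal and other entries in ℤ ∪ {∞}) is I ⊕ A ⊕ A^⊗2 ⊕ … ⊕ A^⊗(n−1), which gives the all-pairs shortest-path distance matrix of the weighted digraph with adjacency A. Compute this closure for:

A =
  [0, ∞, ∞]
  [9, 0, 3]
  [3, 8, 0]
Closure =
  [0, ∞, ∞]
  [6, 0, 3]
  [3, 8, 0]

This is the Floyd-Warshall all-pairs shortest-path computation. For each intermediate vertex k = 0, 1, …, 2, update dist[i][j] ← min(dist[i][j], dist[i][k] + dist[k][j]). The final matrix gives, for each (i, j), the minimum total weight of any directed path from i to j (possibly empty when i = j).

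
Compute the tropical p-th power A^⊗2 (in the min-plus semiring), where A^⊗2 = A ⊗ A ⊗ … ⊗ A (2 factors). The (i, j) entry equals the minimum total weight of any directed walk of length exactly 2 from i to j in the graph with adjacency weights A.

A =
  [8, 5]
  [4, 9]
A^⊗2 =
  [9, 13]
  [12, 9]

Each entry (A^⊗2)_ij equals the minimum over all length-2 walks i = v_0 → v_1 → … → v_2 = j of Σ_t A[v_t][v_{t+1}]. For example, for (i, j) = (0, 1) we minimise over 2 possible intermediate vertex sequences; the minimum is 13, attained along the walk 0 → 0 → 1.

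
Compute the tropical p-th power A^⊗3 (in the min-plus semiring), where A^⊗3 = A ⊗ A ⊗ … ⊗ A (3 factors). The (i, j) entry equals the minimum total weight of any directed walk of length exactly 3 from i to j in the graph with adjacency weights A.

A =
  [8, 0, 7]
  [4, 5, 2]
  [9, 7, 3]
A^⊗3 =
  [9, 4, 5]
  [8, 9, 6]
  [13, 11, 9]

Each entry (A^⊗3)_ij equals the minimum over all length-3 walks i = v_0 → v_1 → … → v_3 = j of Σ_t A[v_t][v_{t+1}]. For example, for (i, j) = (0, 2) we minimise over 9 possible intermediate vertex sequences; the minimum is 5, attained along the walk 0 → 1 → 2 → 2.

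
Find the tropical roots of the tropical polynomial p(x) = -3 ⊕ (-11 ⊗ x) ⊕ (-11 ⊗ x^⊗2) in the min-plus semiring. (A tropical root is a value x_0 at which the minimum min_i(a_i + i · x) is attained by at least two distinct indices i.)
Roots: {0, 8}

Each tropical root is a break point of the lower envelope of the lines y = a_i + i · x (there are 3 lines, with slopes 0, 1, ..., 2). Only the lines that attain the minimum somewhere contribute to roots; other lines are dominated. Here the surviving (envelope) indices are i = 2, i = 1, i = 0.
Intersections between consecutive envelope lines give the roots: for adjacent envelope indices i < j the intersection is x = (a_i − a_j) / (j − i). Reading off the sorted break points: {0, 8}.
Verification: at each break x_0, at least two indices attain the minimum of min_i(a_i + i · x_0).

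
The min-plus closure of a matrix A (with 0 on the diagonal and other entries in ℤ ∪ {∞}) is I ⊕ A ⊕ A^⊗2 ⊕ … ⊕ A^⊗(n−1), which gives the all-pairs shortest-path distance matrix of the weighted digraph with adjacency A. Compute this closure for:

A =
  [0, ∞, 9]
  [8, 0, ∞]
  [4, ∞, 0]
Closure =
  [0, ∞, 9]
  [8, 0, 17]
  [4, ∞, 0]

This is the Floyd-Warshall all-pairs shortest-path computation. For each intermediate vertex k = 0, 1, …, 2, update dist[i][j] ← min(dist[i][j], dist[i][k] + dist[k][j]). The final matrix gives, for each (i, j), the minimum total weight of any directed path from i to j (possibly empty when i = j).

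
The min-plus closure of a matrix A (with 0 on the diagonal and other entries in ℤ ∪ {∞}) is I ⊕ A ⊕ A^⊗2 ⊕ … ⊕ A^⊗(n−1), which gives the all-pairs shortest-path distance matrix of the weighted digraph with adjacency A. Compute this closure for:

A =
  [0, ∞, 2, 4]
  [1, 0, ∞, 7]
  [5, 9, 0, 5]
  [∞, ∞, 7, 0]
Closure =
  [0, 11, 2, 4]
  [1, 0, 3, 5]
  [5, 9, 0, 5]
  [12, 16, 7, 0]

This is the Floyd-Warshall all-pairs shortest-path computation. For each intermediate vertex k = 0, 1, …, 3, update dist[i][j] ← min(dist[i][j], dist[i][k] + dist[k][j]). The final matrix gives, for each (i, j), the minimum total weight of any directed path from i to j (possibly empty when i = j).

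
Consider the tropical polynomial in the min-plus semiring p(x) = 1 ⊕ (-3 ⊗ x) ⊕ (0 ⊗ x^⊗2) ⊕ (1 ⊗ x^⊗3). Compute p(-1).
p(-1) = -4

A tropical monomial a ⊗ x^⊗i evaluates to a + i · x. Evaluating each term at x = -1:
  Term 0 contributes 1 + 0 · -1 = 1
  Term 1 contributes -3 + 1 · -1 = -4
  Term 2 contributes 0 + 2 · -1 = -2
  Term 3 contributes 1 + 3 · -1 = -2
p(-1) = ⊕ of these = min[1, -4, -2, -2] = -4.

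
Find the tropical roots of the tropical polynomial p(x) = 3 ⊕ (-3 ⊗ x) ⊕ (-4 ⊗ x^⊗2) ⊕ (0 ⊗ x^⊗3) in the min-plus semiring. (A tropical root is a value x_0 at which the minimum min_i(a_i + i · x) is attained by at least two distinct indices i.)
Roots: {-4, 1, 6}

Each tropical root is a break point of the lower envelope of the lines y = a_i + i · x (there are 4 lines, with slopes 0, 1, ..., 3). Only the lines that attain the minimum somewhere contribute to roots; other lines are dominated. Here the surviving (envelope) indices are i = 3, i = 2, i = 1, i = 0.
Intersections between consecutive envelope lines give the roots: for adjacent envelope indices i < j the intersection is x = (a_i − a_j) / (j − i). Reading off the sorted break points: {-4, 1, 6}.
Verification: at each break x_0, at least two indices attain the minimum of min_i(a_i + i · x_0).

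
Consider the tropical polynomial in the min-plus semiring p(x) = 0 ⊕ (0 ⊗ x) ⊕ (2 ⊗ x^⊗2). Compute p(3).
p(3) = 0

A tropical monomial a ⊗ x^⊗i evaluates to a + i · x. Evaluating each term at x = 3:
  Term 0 contributes 0 + 0 · 3 = 0
  Term 1 contributes 0 + 1 · 3 = 3
  Term 2 contributes 2 + 2 · 3 = 8
p(3) = ⊕ of these = min[0, 3, 8] = 0.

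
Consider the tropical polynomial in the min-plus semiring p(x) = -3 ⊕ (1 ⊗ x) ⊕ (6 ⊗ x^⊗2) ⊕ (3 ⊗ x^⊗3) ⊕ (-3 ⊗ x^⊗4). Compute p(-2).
p(-2) = -11

A tropical monomial a ⊗ x^⊗i evaluates to a + i · x. Evaluating each term at x = -2:
  Term 0 contributes -3 + 0 · -2 = -3
  Term 1 contributes 1 + 1 · -2 = -1
  Term 2 contributes 6 + 2 · -2 = 2
  Term 3 contributes 3 + 3 · -2 = -3
  Term 4 contributes -3 + 4 · -2 = -11
p(-2) = ⊕ of these = min[-3, -1, 2, -3, -11] = -11.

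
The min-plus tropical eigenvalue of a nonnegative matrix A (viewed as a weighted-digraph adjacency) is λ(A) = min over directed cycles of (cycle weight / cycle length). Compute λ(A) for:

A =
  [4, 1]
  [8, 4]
λ(A) = 4

Enumerate directed cycles and compute their means (weight / length). Sample:
  cycle 0 → 0: weight = 4, length = 1, mean = 4/1 ≈ 4.000
  cycle 1 → 1: weight = 4, length = 1, mean = 4/1 ≈ 4.000
  cycle 0 → 1 → 0: weight = 9, length = 2, mean = 9/2 ≈ 4.500
  cycle 1 → 0 → 1: weight = 9, length = 2, mean = 9/2 ≈ 4.500
Minimum mean = 4.000, attained e.g. along the cycle 0 → 0 with weight 4 and length 1. So λ(A) = 4/1 = 4.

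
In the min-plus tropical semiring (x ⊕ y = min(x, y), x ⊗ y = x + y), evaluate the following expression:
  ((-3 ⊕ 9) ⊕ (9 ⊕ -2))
((-3 ⊕ 9) ⊕ (9 ⊕ -2)) = -3

Expand innermost to outermost. Recall ⊕ takes the minimum of its arguments and ⊗ takes their sum. Working out the expression ((-3 ⊕ 9) ⊕ (9 ⊕ -2)) gives -3.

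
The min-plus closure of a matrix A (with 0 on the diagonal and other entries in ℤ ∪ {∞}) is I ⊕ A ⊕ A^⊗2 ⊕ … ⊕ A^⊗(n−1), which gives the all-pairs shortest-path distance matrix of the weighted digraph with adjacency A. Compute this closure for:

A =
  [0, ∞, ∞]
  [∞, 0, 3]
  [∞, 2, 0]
Closure =
  [0, ∞, ∞]
  [∞, 0, 3]
  [∞, 2, 0]

This is the Floyd-Warshall all-pairs shortest-path computation. For each intermediate vertex k = 0, 1, …, 2, update dist[i][j] ← min(dist[i][j], dist[i][k] + dist[k][j]). The final matrix gives, for each (i, j), the minimum total weight of any directed path from i to j (possibly empty when i = j).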